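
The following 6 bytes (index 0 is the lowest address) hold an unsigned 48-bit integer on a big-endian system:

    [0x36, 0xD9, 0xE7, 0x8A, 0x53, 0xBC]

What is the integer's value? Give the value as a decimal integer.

60309520405436

In big-endian order the high byte comes first in memory.
The bytes are already most-significant first: 0x36D9E78A53BC.
0x36D9E78A53BC = 60309520405436.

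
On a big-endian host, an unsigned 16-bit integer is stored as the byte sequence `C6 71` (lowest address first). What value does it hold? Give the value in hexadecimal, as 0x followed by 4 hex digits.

0xC671

Big-endian: lowest address holds the most-significant byte.
The bytes are already most-significant first: 0xC671.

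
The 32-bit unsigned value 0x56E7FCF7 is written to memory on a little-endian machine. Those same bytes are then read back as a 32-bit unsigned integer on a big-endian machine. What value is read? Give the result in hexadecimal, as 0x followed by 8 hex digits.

Stored little-endian, the bytes at ascending addresses are F7 FC E7 56.
Read back as big-endian, the last byte is least significant, giving 0xF7FCE756.

0xF7FCE756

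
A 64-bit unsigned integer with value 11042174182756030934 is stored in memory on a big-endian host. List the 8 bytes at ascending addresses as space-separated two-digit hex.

11042174182756030934 in hexadecimal, padded to 64 bits, is 0x993DAEEA4F2999D6.
Split into bytes (most-significant first): 99 3D AE EA 4F 29 99 D6.
Big-endian stores the most-significant byte at the lowest address.
So the memory order matches the most-significant-first order: 99 3D AE EA 4F 29 99 D6.

99 3D AE EA 4F 29 99 D6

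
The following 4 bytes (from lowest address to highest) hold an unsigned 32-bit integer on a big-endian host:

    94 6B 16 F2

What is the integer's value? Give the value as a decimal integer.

Big-endian stores the most-significant byte at the lowest address.
The bytes are already most-significant first: 0x946B16F2.
0x946B16F2 = 2490046194.

2490046194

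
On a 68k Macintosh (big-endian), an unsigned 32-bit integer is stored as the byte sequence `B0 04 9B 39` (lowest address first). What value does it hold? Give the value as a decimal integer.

In big-endian order the high byte comes first in memory.
The bytes are already most-significant first: 0xB0049B39.
0xB0049B39 = 2953091897.

2953091897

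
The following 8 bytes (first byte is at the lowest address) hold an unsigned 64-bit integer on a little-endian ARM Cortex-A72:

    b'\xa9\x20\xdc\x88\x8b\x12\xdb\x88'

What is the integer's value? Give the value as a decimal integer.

9861496199563714729

Little-endian: lowest address holds the least-significant byte.
Reassemble most-significant byte first: 88 DB 12 8B 88 DC 20 A9 → 0x88DB128B88DC20A9.
0x88DB128B88DC20A9 = 9861496199563714729.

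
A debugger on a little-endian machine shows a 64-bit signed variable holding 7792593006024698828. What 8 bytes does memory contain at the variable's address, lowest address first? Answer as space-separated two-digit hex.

CC AB 4B 53 0D DA 24 6C

7792593006024698828 in hexadecimal, padded to 64 bits, is 0x6C24DA0D534BABCC.
Split into bytes (most-significant first): 6C 24 DA 0D 53 4B AB CC.
Little-endian stores the least-significant byte at the lowest address.
So at ascending addresses the bytes are CC AB 4B 53 0D DA 24 6C.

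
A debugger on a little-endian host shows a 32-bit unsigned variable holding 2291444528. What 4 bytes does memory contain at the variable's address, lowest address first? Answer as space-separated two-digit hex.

2291444528 in hexadecimal, padded to 32 bits, is 0x8894AB30.
Split into bytes (most-significant first): 88 94 AB 30.
In little-endian order the low byte comes first in memory.
So at ascending addresses the bytes are 30 AB 94 88.

30 AB 94 88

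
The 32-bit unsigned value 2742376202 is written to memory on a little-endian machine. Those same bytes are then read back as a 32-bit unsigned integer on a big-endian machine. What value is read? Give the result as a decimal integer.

2742376202 in 32-bit hexadecimal is 0xA375570A.
Stored little-endian, the bytes at ascending addresses are 0A 57 75 A3.
Read back as big-endian, the last byte is least significant, giving 0x0A5775A3.
0x0A5775A3 = 173503907.

173503907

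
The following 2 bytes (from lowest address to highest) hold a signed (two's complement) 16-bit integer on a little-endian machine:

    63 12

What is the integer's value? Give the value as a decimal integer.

4707

Little-endian stores the least-significant byte at the lowest address.
Reassemble most-significant byte first: 12 63 → 0x1263.
0x1263 = 4707.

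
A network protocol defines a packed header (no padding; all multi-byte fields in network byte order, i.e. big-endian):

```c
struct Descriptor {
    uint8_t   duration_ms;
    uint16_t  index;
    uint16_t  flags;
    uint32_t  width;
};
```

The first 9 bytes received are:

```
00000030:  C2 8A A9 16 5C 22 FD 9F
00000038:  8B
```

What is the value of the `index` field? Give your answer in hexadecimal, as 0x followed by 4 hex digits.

`index` follows `duration_ms` (1 byte), so it starts at byte offset 1 and occupies 2 bytes.
Bytes at offsets 1..2: 8A A9.
Big-endian stores the most-significant byte at the lowest address.
The bytes are already most-significant first: 0x8AA9.

0x8AA9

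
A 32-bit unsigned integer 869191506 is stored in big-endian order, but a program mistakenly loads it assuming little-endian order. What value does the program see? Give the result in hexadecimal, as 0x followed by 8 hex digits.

0x52CFCE33

869191506 in 32-bit hexadecimal is 0x33CECF52.
Stored big-endian, the bytes at ascending addresses are 33 CE CF 52.
Read back as little-endian, the first byte is least significant, giving 0x52CFCE33.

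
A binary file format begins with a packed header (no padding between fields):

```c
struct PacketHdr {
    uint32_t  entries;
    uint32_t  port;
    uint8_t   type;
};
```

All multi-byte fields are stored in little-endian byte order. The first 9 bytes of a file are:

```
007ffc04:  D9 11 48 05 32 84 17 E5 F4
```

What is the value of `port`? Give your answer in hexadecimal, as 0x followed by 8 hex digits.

0xE5178432

`port` follows `entries` (4 bytes), so it starts at byte offset 4 and occupies 4 bytes.
Bytes at offsets 4..7: 32 84 17 E5.
In little-endian order the low byte comes first in memory.
Reassemble most-significant byte first: E5 17 84 32 → 0xE5178432.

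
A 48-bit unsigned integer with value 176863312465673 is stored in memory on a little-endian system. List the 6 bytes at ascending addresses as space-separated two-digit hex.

09 CF E9 32 DB A0

176863312465673 in hexadecimal, padded to 48 bits, is 0xA0DB32E9CF09.
Split into bytes (most-significant first): A0 DB 32 E9 CF 09.
In little-endian order the low byte comes first in memory.
So at ascending addresses the bytes are 09 CF E9 32 DB A0.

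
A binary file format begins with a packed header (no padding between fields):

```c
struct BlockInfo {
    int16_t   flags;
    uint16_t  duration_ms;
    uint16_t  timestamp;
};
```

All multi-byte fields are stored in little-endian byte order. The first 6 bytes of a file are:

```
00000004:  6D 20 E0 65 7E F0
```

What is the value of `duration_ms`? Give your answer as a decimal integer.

26080

`duration_ms` follows `flags` (2 bytes), so it starts at byte offset 2 and occupies 2 bytes.
Bytes at offsets 2..3: E0 65.
Little-endian stores the least-significant byte at the lowest address.
Reassemble most-significant byte first: 65 E0 → 0x65E0.
0x65E0 = 26080.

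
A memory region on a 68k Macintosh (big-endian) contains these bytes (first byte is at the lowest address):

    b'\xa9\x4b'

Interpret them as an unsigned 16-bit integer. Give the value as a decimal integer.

43339

In big-endian order the high byte comes first in memory.
The bytes are already most-significant first: 0xA94B.
0xA94B = 43339.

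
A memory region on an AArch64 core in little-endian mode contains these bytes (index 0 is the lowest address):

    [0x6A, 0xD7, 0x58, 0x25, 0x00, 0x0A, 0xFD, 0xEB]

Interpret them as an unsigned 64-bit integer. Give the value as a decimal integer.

Little-endian stores the least-significant byte at the lowest address.
Reassemble most-significant byte first: EB FD 0A 00 25 58 D7 6A → 0xEBFD0A002558D76A.
0xEBFD0A002558D76A = 17004758763763717994.

17004758763763717994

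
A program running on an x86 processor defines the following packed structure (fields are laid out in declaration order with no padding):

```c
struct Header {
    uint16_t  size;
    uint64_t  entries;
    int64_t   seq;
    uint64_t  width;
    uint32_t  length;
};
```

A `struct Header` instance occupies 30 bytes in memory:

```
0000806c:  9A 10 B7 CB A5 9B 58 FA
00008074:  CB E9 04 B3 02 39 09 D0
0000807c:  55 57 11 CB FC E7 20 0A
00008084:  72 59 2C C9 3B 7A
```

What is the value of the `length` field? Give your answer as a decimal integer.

2050738476

`length` follows `size` (2 B), `entries` (8 B), `seq` (8 B), `width` (8 B), so it starts at offset 2 + 8 + 8 + 8 = 26 and occupies 4 bytes.
Bytes at offsets 26..29: 2C C9 3B 7A.
Little-endian: lowest address holds the least-significant byte.
Reassemble most-significant byte first: 7A 3B C9 2C → 0x7A3BC92C.
0x7A3BC92C = 2050738476.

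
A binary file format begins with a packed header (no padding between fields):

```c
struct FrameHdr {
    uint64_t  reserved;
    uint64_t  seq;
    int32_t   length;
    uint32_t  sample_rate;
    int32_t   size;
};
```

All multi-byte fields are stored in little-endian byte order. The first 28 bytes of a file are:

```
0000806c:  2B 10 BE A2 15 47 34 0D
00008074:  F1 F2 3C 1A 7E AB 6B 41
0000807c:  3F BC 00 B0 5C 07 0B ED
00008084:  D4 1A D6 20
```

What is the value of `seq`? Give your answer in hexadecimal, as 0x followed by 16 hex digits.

0x416BAB7E1A3CF2F1

`seq` follows `reserved` (8 bytes), so it starts at byte offset 8 and occupies 8 bytes.
Bytes at offsets 8..15: F1 F2 3C 1A 7E AB 6B 41.
Little-endian stores the least-significant byte at the lowest address.
Reassemble most-significant byte first: 41 6B AB 7E 1A 3C F2 F1 → 0x416BAB7E1A3CF2F1.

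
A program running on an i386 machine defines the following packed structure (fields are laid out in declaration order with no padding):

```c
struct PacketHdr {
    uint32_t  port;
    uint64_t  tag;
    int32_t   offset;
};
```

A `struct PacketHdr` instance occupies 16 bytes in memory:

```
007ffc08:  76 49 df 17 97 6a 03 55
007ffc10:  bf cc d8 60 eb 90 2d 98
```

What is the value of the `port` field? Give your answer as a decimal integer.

`port` is the first field, at byte offset 0, occupying 4 bytes.
Bytes at offsets 0..3: 76 49 DF 17.
Little-endian stores the least-significant byte at the lowest address.
Reassemble most-significant byte first: 17 DF 49 76 → 0x17DF4976.
0x17DF4976 = 400509302.

400509302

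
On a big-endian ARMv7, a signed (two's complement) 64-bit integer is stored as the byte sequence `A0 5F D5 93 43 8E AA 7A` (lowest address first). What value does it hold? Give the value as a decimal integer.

Big-endian stores the most-significant byte at the lowest address.
The bytes are already most-significant first: 0xA05FD593438EAA7A.
Top bit is set, so as a signed 64-bit value this is 0xA05FD593438EAA7A − 2^64 = -6890554076383237510.

-6890554076383237510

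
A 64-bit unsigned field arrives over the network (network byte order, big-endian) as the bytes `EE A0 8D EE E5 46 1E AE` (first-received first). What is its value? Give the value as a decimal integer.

Big-endian stores the most-significant byte at the lowest address.
The bytes are already most-significant first: 0xEEA08DEEE5461EAE.
0xEEA08DEEE5461EAE = 17194899434488864430.

17194899434488864430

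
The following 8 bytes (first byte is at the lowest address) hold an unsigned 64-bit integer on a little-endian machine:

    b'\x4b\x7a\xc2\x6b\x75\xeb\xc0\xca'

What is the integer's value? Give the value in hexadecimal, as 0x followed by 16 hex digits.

Little-endian: lowest address holds the least-significant byte.
Reassemble most-significant byte first: CA C0 EB 75 6B C2 7A 4B → 0xCAC0EB756BC27A4B.

0xCAC0EB756BC27A4B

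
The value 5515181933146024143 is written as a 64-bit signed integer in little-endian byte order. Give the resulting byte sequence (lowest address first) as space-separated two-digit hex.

CF 28 D2 5C BF DC 89 4C

5515181933146024143 in hexadecimal, padded to 64 bits, is 0x4C89DCBF5CD228CF.
Split into bytes (most-significant first): 4C 89 DC BF 5C D2 28 CF.
In little-endian order the low byte comes first in memory.
So at ascending addresses the bytes are CF 28 D2 5C BF DC 89 4C.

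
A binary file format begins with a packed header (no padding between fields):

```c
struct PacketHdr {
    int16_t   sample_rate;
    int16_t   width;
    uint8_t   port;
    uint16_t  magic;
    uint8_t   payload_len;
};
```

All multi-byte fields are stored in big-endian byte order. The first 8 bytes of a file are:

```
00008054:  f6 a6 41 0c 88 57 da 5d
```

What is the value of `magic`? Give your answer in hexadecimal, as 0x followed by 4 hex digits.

`magic` follows `sample_rate` (2 B), `width` (2 B), `port` (1 B), so it starts at offset 2 + 2 + 1 = 5 and occupies 2 bytes.
Bytes at offsets 5..6: 57 DA.
Big-endian: lowest address holds the most-significant byte.
The bytes are already most-significant first: 0x57DA.

0x57DA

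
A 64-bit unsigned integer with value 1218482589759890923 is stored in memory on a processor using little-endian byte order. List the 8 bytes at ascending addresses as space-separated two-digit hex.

1218482589759890923 in hexadecimal, padded to 64 bits, is 0x10E8EB75A7A2E5EB.
Split into bytes (most-significant first): 10 E8 EB 75 A7 A2 E5 EB.
In little-endian order the low byte comes first in memory.
So at ascending addresses the bytes are EB E5 A2 A7 75 EB E8 10.

EB E5 A2 A7 75 EB E8 10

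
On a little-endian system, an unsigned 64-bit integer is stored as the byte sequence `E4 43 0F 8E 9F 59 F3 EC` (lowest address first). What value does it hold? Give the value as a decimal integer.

17074089154109719524

In little-endian order the low byte comes first in memory.
Reassemble most-significant byte first: EC F3 59 9F 8E 0F 43 E4 → 0xECF3599F8E0F43E4.
0xECF3599F8E0F43E4 = 17074089154109719524.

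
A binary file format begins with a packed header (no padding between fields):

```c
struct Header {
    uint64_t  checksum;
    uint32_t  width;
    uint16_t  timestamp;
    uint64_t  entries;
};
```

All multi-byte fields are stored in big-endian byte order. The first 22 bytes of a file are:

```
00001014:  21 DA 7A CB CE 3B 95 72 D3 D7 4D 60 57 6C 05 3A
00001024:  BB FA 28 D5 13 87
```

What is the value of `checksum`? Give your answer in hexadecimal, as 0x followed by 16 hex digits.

0x21DA7ACBCE3B9572

`checksum` is the first field, at byte offset 0, occupying 8 bytes.
Bytes at offsets 0..7: 21 DA 7A CB CE 3B 95 72.
Big-endian: lowest address holds the most-significant byte.
The bytes are already most-significant first: 0x21DA7ACBCE3B9572.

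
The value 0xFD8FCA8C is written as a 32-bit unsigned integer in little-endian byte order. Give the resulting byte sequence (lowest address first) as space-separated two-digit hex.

Split into bytes (most-significant first): FD 8F CA 8C.
Little-endian stores the least-significant byte at the lowest address.
So at ascending addresses the bytes are 8C CA 8F FD.

8C CA 8F FD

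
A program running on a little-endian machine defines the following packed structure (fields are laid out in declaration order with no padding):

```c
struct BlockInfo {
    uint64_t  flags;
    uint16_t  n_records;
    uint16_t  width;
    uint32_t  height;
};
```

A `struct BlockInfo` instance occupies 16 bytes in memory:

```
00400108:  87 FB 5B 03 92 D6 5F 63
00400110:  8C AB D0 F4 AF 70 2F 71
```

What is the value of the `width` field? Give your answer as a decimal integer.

`width` follows `flags` (8 B), `n_records` (2 B), so it starts at offset 8 + 2 = 10 and occupies 2 bytes.
Bytes at offsets 10..11: D0 F4.
In little-endian order the low byte comes first in memory.
Reassemble most-significant byte first: F4 D0 → 0xF4D0.
0xF4D0 = 62672.

62672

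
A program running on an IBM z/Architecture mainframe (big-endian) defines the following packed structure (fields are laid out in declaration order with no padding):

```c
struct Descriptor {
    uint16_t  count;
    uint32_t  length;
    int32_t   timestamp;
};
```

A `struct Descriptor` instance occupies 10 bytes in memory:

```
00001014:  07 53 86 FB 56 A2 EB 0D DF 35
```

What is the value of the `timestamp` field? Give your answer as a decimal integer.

-351412427

`timestamp` follows `count` (2 B), `length` (4 B), so it starts at offset 2 + 4 = 6 and occupies 4 bytes.
Bytes at offsets 6..9: EB 0D DF 35.
Big-endian stores the most-significant byte at the lowest address.
The bytes are already most-significant first: 0xEB0DDF35.
Top bit is set, so as a signed 32-bit value this is 0xEB0DDF35 − 2^32 = -351412427.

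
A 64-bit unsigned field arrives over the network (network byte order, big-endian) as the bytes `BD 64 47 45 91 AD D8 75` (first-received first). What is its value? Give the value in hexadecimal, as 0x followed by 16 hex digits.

0xBD64474591ADD875

In big-endian order the high byte comes first in memory.
The bytes are already most-significant first: 0xBD64474591ADD875.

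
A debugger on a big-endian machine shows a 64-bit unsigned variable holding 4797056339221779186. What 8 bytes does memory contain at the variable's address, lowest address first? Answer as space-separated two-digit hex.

4797056339221779186 in hexadecimal, padded to 64 bits, is 0x429291531AD992F2.
Split into bytes (most-significant first): 42 92 91 53 1A D9 92 F2.
Big-endian stores the most-significant byte at the lowest address.
So the memory order matches the most-significant-first order: 42 92 91 53 1A D9 92 F2.

42 92 91 53 1A D9 92 F2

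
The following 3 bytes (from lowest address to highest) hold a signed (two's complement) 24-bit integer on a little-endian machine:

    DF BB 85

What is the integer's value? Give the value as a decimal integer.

-8012833

Little-endian: lowest address holds the least-significant byte.
Reassemble most-significant byte first: 85 BB DF → 0x85BBDF.
Top bit is set, so as a signed 24-bit value this is 0x85BBDF − 2^24 = -8012833.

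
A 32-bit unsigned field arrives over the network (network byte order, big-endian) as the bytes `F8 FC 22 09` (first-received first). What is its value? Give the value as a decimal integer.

Big-endian stores the most-significant byte at the lowest address.
The bytes are already most-significant first: 0xF8FC2209.
0xF8FC2209 = 4177273353.

4177273353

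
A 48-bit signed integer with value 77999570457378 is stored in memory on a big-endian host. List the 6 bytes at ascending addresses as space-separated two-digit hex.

77999570457378 in hexadecimal, padded to 48 bits, is 0x46F0B0B09322.
Split into bytes (most-significant first): 46 F0 B0 B0 93 22.
Big-endian: lowest address holds the most-significant byte.
So the memory order matches the most-significant-first order: 46 F0 B0 B0 93 22.

46 F0 B0 B0 93 22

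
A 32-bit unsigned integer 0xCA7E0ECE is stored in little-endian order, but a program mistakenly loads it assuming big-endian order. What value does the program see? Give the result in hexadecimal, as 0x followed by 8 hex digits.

Stored little-endian, the bytes at ascending addresses are CE 0E 7E CA.
Read back as big-endian, the last byte is least significant, giving 0xCE0E7ECA.

0xCE0E7ECA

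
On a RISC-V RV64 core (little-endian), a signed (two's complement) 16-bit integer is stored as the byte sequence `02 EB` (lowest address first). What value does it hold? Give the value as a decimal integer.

In little-endian order the low byte comes first in memory.
Reassemble most-significant byte first: EB 02 → 0xEB02.
Top bit is set, so as a signed 16-bit value this is 0xEB02 − 2^16 = -5374.

-5374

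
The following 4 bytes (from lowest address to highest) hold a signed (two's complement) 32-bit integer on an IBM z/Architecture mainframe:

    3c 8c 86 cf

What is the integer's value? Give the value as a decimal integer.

1015842511

Big-endian: lowest address holds the most-significant byte.
The bytes are already most-significant first: 0x3C8C86CF.
0x3C8C86CF = 1015842511.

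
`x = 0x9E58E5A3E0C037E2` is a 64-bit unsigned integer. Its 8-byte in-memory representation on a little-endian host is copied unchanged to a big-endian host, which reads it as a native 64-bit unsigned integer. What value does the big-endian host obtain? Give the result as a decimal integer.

Stored little-endian, the bytes at ascending addresses are E2 37 C0 E0 A3 E5 58 9E.
Read back as big-endian, the last byte is least significant, giving 0xE237C0E0A3E5589E.
0xE237C0E0A3E5589E = 16300709447345723550.

16300709447345723550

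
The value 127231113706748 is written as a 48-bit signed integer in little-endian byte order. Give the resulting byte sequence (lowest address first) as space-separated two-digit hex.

127231113706748 in hexadecimal, padded to 48 bits, is 0x73B74D563CFC.
Split into bytes (most-significant first): 73 B7 4D 56 3C FC.
In little-endian order the low byte comes first in memory.
So at ascending addresses the bytes are FC 3C 56 4D B7 73.

FC 3C 56 4D B7 73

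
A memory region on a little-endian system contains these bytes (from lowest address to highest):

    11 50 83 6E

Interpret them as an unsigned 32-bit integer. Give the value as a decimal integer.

1854099473

In little-endian order the low byte comes first in memory.
Reassemble most-significant byte first: 6E 83 50 11 → 0x6E835011.
0x6E835011 = 1854099473.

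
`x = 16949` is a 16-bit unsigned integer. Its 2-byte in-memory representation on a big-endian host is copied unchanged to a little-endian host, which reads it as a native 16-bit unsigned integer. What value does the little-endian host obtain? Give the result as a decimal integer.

16949 in 16-bit hexadecimal is 0x4235.
Stored big-endian, the bytes at ascending addresses are 42 35.
Read back as little-endian, the first byte is least significant, giving 0x3542.
0x3542 = 13634.

13634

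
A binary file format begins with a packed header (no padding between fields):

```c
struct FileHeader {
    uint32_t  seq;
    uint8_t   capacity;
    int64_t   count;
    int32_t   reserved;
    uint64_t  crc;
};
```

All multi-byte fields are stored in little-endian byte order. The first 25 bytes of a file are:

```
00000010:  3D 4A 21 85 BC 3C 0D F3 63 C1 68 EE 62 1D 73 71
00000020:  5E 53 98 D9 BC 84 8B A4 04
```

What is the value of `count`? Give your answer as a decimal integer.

`count` follows `seq` (4 B), `capacity` (1 B), so it starts at offset 4 + 1 = 5 and occupies 8 bytes.
Bytes at offsets 5..12: 3C 0D F3 63 C1 68 EE 62.
In little-endian order the low byte comes first in memory.
Reassemble most-significant byte first: 62 EE 68 C1 63 F3 0D 3C → 0x62EE68C163F30D3C.
0x62EE68C163F30D3C = 7128750439988923708.

7128750439988923708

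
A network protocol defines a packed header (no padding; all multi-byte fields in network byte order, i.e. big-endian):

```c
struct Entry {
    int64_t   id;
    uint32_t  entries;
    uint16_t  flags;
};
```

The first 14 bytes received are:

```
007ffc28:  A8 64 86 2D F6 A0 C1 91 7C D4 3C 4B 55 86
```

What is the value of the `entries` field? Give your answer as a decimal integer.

`entries` follows `id` (8 bytes), so it starts at byte offset 8 and occupies 4 bytes.
Bytes at offsets 8..11: 7C D4 3C 4B.
Big-endian stores the most-significant byte at the lowest address.
The bytes are already most-significant first: 0x7CD43C4B.
0x7CD43C4B = 2094283851.

2094283851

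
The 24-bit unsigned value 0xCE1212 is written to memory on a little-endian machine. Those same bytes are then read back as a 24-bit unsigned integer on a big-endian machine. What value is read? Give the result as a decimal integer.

1184462

Stored little-endian, the bytes at ascending addresses are 12 12 CE.
Read back as big-endian, the last byte is least significant, giving 0x1212CE.
0x1212CE = 1184462.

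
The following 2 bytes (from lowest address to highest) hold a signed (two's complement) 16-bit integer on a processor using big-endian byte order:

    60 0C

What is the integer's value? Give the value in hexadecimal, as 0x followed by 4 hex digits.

0x600C

Big-endian stores the most-significant byte at the lowest address.
The bytes are already most-significant first: 0x600C.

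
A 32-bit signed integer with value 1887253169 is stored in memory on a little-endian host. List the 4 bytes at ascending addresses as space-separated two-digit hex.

1887253169 in hexadecimal, padded to 32 bits, is 0x707D32B1.
Split into bytes (most-significant first): 70 7D 32 B1.
Little-endian: lowest address holds the least-significant byte.
So at ascending addresses the bytes are B1 32 7D 70.

B1 32 7D 70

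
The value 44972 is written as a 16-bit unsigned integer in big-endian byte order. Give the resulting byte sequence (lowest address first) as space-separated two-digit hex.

AF AC

44972 in hexadecimal, padded to 16 bits, is 0xAFAC.
Split into bytes (most-significant first): AF AC.
In big-endian order the high byte comes first in memory.
So the memory order matches the most-significant-first order: AF AC.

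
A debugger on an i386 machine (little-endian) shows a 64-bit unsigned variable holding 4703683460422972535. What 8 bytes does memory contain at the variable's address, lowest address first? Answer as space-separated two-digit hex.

4703683460422972535 in hexadecimal, padded to 64 bits, is 0x4146D72FA2643477.
Split into bytes (most-significant first): 41 46 D7 2F A2 64 34 77.
In little-endian order the low byte comes first in memory.
So at ascending addresses the bytes are 77 34 64 A2 2F D7 46 41.

77 34 64 A2 2F D7 46 41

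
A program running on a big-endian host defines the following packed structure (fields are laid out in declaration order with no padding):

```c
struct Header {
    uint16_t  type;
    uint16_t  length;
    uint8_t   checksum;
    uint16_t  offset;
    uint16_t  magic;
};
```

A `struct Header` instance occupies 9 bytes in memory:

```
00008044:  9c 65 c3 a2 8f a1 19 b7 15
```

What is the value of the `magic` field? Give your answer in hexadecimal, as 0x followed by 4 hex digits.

0xB715

`magic` follows `type` (2 B), `length` (2 B), `checksum` (1 B), `offset` (2 B), so it starts at offset 2 + 2 + 1 + 2 = 7 and occupies 2 bytes.
Bytes at offsets 7..8: B7 15.
Big-endian: lowest address holds the most-significant byte.
The bytes are already most-significant first: 0xB715.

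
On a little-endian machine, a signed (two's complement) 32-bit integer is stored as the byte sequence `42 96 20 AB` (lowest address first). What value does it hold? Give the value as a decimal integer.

-1423927742

In little-endian order the low byte comes first in memory.
Reassemble most-significant byte first: AB 20 96 42 → 0xAB209642.
Top bit is set, so as a signed 32-bit value this is 0xAB209642 − 2^32 = -1423927742.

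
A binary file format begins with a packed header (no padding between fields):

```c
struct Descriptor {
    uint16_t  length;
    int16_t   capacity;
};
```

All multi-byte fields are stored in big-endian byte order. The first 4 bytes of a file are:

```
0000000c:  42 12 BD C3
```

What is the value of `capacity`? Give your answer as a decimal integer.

`capacity` follows `length` (2 bytes), so it starts at byte offset 2 and occupies 2 bytes.
Bytes at offsets 2..3: BD C3.
In big-endian order the high byte comes first in memory.
The bytes are already most-significant first: 0xBDC3.
Top bit is set, so as a signed 16-bit value this is 0xBDC3 − 2^16 = -16957.

-16957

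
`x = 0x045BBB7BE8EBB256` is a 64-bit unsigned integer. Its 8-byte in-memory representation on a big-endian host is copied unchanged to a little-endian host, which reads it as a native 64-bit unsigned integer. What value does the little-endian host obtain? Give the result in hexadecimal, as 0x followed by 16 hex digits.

0x56B2EBE87BBB5B04

Stored big-endian, the bytes at ascending addresses are 04 5B BB 7B E8 EB B2 56.
Read back as little-endian, the first byte is least significant, giving 0x56B2EBE87BBB5B04.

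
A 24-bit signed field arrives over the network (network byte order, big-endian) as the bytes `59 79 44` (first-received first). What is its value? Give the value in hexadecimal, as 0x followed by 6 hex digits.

0x597944

In big-endian order the high byte comes first in memory.
The bytes are already most-significant first: 0x597944.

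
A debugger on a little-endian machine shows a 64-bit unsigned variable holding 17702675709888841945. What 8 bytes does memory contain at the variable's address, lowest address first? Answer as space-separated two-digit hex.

D9 48 DC ED C3 89 AC F5

17702675709888841945 in hexadecimal, padded to 64 bits, is 0xF5AC89C3EDDC48D9.
Split into bytes (most-significant first): F5 AC 89 C3 ED DC 48 D9.
Little-endian: lowest address holds the least-significant byte.
So at ascending addresses the bytes are D9 48 DC ED C3 89 AC F5.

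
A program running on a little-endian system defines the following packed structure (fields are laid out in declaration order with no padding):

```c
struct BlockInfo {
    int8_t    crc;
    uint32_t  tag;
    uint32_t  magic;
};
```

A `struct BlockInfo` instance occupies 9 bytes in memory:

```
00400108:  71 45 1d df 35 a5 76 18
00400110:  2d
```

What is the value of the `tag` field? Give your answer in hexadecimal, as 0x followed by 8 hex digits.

0x35DF1D45

`tag` follows `crc` (1 byte), so it starts at byte offset 1 and occupies 4 bytes.
Bytes at offsets 1..4: 45 1D DF 35.
In little-endian order the low byte comes first in memory.
Reassemble most-significant byte first: 35 DF 1D 45 → 0x35DF1D45.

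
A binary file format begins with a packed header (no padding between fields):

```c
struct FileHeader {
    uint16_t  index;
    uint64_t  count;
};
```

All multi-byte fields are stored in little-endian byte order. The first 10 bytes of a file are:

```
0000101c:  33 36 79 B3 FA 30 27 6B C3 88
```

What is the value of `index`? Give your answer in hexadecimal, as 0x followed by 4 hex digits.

`index` is the first field, at byte offset 0, occupying 2 bytes.
Bytes at offsets 0..1: 33 36.
Little-endian stores the least-significant byte at the lowest address.
Reassemble most-significant byte first: 36 33 → 0x3633.

0x3633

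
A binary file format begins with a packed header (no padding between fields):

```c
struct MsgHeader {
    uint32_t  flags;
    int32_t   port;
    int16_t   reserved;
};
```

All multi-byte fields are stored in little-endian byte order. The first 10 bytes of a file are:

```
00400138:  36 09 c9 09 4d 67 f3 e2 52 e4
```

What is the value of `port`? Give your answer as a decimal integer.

`port` follows `flags` (4 bytes), so it starts at byte offset 4 and occupies 4 bytes.
Bytes at offsets 4..7: 4D 67 F3 E2.
Little-endian: lowest address holds the least-significant byte.
Reassemble most-significant byte first: E2 F3 67 4D → 0xE2F3674D.
Top bit is set, so as a signed 32-bit value this is 0xE2F3674D − 2^32 = -487364787.

-487364787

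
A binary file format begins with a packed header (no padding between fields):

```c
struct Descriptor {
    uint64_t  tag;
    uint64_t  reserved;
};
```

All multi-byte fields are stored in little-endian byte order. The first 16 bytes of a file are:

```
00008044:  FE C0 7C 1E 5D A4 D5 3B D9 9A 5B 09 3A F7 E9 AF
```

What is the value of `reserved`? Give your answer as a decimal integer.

`reserved` follows `tag` (8 bytes), so it starts at byte offset 8 and occupies 8 bytes.
Bytes at offsets 8..15: D9 9A 5B 09 3A F7 E9 AF.
Little-endian: lowest address holds the least-significant byte.
Reassemble most-significant byte first: AF E9 F7 3A 09 5B 9A D9 → 0xAFE9F73A095B9AD9.
0xAFE9F73A095B9AD9 = 12675934454848133849.

12675934454848133849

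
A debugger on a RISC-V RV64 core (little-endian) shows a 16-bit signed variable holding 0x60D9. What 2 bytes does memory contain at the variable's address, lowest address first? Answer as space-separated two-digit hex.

D9 60

Split into bytes (most-significant first): 60 D9.
Little-endian stores the least-significant byte at the lowest address.
So at ascending addresses the bytes are D9 60.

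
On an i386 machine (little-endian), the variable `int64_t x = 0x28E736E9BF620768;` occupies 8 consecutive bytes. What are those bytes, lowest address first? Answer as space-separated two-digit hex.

68 07 62 BF E9 36 E7 28

Split into bytes (most-significant first): 28 E7 36 E9 BF 62 07 68.
In little-endian order the low byte comes first in memory.
So at ascending addresses the bytes are 68 07 62 BF E9 36 E7 28.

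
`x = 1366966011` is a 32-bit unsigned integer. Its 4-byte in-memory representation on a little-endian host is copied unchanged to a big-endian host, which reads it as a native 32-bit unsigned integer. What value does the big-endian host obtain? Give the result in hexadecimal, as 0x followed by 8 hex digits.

1366966011 in 32-bit hexadecimal is 0x517A3EFB.
Stored little-endian, the bytes at ascending addresses are FB 3E 7A 51.
Read back as big-endian, the last byte is least significant, giving 0xFB3E7A51.

0xFB3E7A51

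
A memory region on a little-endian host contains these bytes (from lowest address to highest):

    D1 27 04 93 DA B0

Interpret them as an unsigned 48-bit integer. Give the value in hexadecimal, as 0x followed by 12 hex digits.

0xB0DA930427D1

In little-endian order the low byte comes first in memory.
Reassemble most-significant byte first: B0 DA 93 04 27 D1 → 0xB0DA930427D1.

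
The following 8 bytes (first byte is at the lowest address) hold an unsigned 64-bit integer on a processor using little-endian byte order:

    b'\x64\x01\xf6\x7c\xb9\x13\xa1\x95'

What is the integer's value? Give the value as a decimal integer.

10781920670288052580

Little-endian: lowest address holds the least-significant byte.
Reassemble most-significant byte first: 95 A1 13 B9 7C F6 01 64 → 0x95A113B97CF60164.
0x95A113B97CF60164 = 10781920670288052580.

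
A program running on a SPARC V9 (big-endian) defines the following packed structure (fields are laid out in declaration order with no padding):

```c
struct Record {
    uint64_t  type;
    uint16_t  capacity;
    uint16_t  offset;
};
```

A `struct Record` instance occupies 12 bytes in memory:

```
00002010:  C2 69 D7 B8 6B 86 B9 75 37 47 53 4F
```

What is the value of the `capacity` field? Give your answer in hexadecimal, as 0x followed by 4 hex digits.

0x3747

`capacity` follows `type` (8 bytes), so it starts at byte offset 8 and occupies 2 bytes.
Bytes at offsets 8..9: 37 47.
In big-endian order the high byte comes first in memory.
The bytes are already most-significant first: 0x3747.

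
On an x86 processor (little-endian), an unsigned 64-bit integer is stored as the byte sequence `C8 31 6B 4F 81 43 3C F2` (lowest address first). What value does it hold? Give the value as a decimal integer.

Little-endian: lowest address holds the least-significant byte.
Reassemble most-significant byte first: F2 3C 43 81 4F 6B 31 C8 → 0xF23C43814F6B31C8.
0xF23C43814F6B31C8 = 17454900478443467208.

17454900478443467208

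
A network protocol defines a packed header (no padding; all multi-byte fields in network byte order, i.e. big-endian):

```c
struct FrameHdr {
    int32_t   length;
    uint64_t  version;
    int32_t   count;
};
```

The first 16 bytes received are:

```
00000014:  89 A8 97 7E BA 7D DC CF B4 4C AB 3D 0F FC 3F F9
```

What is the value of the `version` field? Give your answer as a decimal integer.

13438139647784692541

`version` follows `length` (4 bytes), so it starts at byte offset 4 and occupies 8 bytes.
Bytes at offsets 4..11: BA 7D DC CF B4 4C AB 3D.
In big-endian order the high byte comes first in memory.
The bytes are already most-significant first: 0xBA7DDCCFB44CAB3D.
0xBA7DDCCFB44CAB3D = 13438139647784692541.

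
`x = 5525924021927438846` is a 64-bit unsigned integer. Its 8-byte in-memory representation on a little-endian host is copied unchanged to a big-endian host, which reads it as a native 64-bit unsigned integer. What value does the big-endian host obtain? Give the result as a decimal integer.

18332404547928371276

5525924021927438846 in 64-bit hexadecimal is 0x4CB0069ECEC869FE.
Stored little-endian, the bytes at ascending addresses are FE 69 C8 CE 9E 06 B0 4C.
Read back as big-endian, the last byte is least significant, giving 0xFE69C8CE9E06B04C.
0xFE69C8CE9E06B04C = 18332404547928371276.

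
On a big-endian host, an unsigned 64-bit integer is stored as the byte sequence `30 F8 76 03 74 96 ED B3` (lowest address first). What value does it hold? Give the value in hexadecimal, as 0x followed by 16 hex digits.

0x30F876037496EDB3

In big-endian order the high byte comes first in memory.
The bytes are already most-significant first: 0x30F876037496EDB3.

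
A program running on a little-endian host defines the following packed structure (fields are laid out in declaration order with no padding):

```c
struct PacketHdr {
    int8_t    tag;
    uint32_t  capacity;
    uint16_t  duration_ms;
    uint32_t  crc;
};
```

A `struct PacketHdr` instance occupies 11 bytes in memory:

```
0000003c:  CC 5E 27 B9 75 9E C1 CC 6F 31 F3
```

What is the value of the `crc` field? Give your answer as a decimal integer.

`crc` follows `tag` (1 B), `capacity` (4 B), `duration_ms` (2 B), so it starts at offset 1 + 4 + 2 = 7 and occupies 4 bytes.
Bytes at offsets 7..10: CC 6F 31 F3.
Little-endian: lowest address holds the least-significant byte.
Reassemble most-significant byte first: F3 31 6F CC → 0xF3316FCC.
0xF3316FCC = 4080103372.

4080103372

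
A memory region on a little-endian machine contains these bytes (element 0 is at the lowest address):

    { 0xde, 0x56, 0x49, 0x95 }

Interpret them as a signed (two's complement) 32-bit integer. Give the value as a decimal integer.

-1790355746

In little-endian order the low byte comes first in memory.
Reassemble most-significant byte first: 95 49 56 DE → 0x954956DE.
Top bit is set, so as a signed 32-bit value this is 0x954956DE − 2^32 = -1790355746.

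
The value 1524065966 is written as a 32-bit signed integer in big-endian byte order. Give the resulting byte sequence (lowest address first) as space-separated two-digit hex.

5A D7 66 AE

1524065966 in hexadecimal, padded to 32 bits, is 0x5AD766AE.
Split into bytes (most-significant first): 5A D7 66 AE.
Big-endian stores the most-significant byte at the lowest address.
So the memory order matches the most-significant-first order: 5A D7 66 AE.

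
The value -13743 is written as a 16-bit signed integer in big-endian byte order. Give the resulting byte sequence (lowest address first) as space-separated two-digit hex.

Two's complement of -13743 in 16 bits: 13743 = 0x35AF; invert → 0xCA50; add 1 → 0xCA51.
Split into bytes (most-significant first): CA 51.
Big-endian: lowest address holds the most-significant byte.
So the memory order matches the most-significant-first order: CA 51.

CA 51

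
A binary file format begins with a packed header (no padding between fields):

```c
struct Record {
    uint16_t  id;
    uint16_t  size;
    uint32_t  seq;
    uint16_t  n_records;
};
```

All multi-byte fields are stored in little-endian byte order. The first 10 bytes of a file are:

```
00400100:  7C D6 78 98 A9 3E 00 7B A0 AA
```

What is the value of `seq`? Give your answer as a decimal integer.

`seq` follows `id` (2 B), `size` (2 B), so it starts at offset 2 + 2 = 4 and occupies 4 bytes.
Bytes at offsets 4..7: A9 3E 00 7B.
Little-endian stores the least-significant byte at the lowest address.
Reassemble most-significant byte first: 7B 00 3E A9 → 0x7B003EA9.
0x7B003EA9 = 2063613609.

2063613609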